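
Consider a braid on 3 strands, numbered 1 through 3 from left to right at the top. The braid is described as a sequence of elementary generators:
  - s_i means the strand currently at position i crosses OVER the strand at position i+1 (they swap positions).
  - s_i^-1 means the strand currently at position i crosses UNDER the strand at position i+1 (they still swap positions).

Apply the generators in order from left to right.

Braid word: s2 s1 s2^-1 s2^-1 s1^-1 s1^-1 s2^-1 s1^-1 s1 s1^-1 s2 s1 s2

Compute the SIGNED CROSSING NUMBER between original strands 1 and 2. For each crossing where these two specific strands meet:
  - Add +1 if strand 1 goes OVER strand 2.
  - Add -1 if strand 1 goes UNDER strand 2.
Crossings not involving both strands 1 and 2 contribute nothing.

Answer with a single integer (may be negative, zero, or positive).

Answer: -2

Derivation:
Gen 1: crossing 2x3. Both 1&2? no. Sum: 0
Gen 2: crossing 1x3. Both 1&2? no. Sum: 0
Gen 3: 1 under 2. Both 1&2? yes. Contrib: -1. Sum: -1
Gen 4: 2 under 1. Both 1&2? yes. Contrib: +1. Sum: 0
Gen 5: crossing 3x1. Both 1&2? no. Sum: 0
Gen 6: crossing 1x3. Both 1&2? no. Sum: 0
Gen 7: 1 under 2. Both 1&2? yes. Contrib: -1. Sum: -1
Gen 8: crossing 3x2. Both 1&2? no. Sum: -1
Gen 9: crossing 2x3. Both 1&2? no. Sum: -1
Gen 10: crossing 3x2. Both 1&2? no. Sum: -1
Gen 11: crossing 3x1. Both 1&2? no. Sum: -1
Gen 12: 2 over 1. Both 1&2? yes. Contrib: -1. Sum: -2
Gen 13: crossing 2x3. Both 1&2? no. Sum: -2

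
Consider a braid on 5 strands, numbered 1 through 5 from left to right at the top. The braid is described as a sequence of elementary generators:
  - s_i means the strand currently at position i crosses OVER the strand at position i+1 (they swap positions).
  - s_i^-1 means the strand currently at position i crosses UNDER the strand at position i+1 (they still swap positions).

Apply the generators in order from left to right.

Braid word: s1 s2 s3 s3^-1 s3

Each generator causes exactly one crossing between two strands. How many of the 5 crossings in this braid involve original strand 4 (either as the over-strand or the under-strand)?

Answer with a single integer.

Answer: 3

Derivation:
Gen 1: crossing 1x2. Involves strand 4? no. Count so far: 0
Gen 2: crossing 1x3. Involves strand 4? no. Count so far: 0
Gen 3: crossing 1x4. Involves strand 4? yes. Count so far: 1
Gen 4: crossing 4x1. Involves strand 4? yes. Count so far: 2
Gen 5: crossing 1x4. Involves strand 4? yes. Count so far: 3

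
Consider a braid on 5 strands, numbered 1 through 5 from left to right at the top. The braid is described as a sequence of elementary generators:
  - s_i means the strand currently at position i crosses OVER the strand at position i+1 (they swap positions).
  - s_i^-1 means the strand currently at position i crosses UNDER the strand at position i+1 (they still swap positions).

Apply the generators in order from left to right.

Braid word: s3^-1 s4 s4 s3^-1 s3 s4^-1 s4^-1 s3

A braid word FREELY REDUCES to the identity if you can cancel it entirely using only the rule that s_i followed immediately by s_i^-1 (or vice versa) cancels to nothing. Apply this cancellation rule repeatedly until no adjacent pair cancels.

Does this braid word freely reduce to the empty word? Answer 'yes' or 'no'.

Answer: yes

Derivation:
Gen 1 (s3^-1): push. Stack: [s3^-1]
Gen 2 (s4): push. Stack: [s3^-1 s4]
Gen 3 (s4): push. Stack: [s3^-1 s4 s4]
Gen 4 (s3^-1): push. Stack: [s3^-1 s4 s4 s3^-1]
Gen 5 (s3): cancels prior s3^-1. Stack: [s3^-1 s4 s4]
Gen 6 (s4^-1): cancels prior s4. Stack: [s3^-1 s4]
Gen 7 (s4^-1): cancels prior s4. Stack: [s3^-1]
Gen 8 (s3): cancels prior s3^-1. Stack: []
Reduced word: (empty)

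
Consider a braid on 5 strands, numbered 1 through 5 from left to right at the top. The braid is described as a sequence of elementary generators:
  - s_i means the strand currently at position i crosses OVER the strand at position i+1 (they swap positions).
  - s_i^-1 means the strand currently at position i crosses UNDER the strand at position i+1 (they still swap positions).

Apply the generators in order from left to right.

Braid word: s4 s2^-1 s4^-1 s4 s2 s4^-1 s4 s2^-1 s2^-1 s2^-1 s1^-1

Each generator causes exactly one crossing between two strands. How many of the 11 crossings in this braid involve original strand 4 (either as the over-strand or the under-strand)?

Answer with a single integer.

Answer: 5

Derivation:
Gen 1: crossing 4x5. Involves strand 4? yes. Count so far: 1
Gen 2: crossing 2x3. Involves strand 4? no. Count so far: 1
Gen 3: crossing 5x4. Involves strand 4? yes. Count so far: 2
Gen 4: crossing 4x5. Involves strand 4? yes. Count so far: 3
Gen 5: crossing 3x2. Involves strand 4? no. Count so far: 3
Gen 6: crossing 5x4. Involves strand 4? yes. Count so far: 4
Gen 7: crossing 4x5. Involves strand 4? yes. Count so far: 5
Gen 8: crossing 2x3. Involves strand 4? no. Count so far: 5
Gen 9: crossing 3x2. Involves strand 4? no. Count so far: 5
Gen 10: crossing 2x3. Involves strand 4? no. Count so far: 5
Gen 11: crossing 1x3. Involves strand 4? no. Count so far: 5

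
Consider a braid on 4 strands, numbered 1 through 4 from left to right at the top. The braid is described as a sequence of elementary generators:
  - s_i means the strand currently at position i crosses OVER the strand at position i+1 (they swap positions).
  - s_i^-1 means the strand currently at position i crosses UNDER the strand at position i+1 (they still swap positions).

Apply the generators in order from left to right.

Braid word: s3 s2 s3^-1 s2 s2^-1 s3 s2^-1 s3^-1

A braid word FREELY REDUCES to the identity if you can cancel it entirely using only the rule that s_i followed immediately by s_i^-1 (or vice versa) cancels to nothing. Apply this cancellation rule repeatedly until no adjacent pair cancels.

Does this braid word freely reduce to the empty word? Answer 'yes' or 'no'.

Gen 1 (s3): push. Stack: [s3]
Gen 2 (s2): push. Stack: [s3 s2]
Gen 3 (s3^-1): push. Stack: [s3 s2 s3^-1]
Gen 4 (s2): push. Stack: [s3 s2 s3^-1 s2]
Gen 5 (s2^-1): cancels prior s2. Stack: [s3 s2 s3^-1]
Gen 6 (s3): cancels prior s3^-1. Stack: [s3 s2]
Gen 7 (s2^-1): cancels prior s2. Stack: [s3]
Gen 8 (s3^-1): cancels prior s3. Stack: []
Reduced word: (empty)

Answer: yes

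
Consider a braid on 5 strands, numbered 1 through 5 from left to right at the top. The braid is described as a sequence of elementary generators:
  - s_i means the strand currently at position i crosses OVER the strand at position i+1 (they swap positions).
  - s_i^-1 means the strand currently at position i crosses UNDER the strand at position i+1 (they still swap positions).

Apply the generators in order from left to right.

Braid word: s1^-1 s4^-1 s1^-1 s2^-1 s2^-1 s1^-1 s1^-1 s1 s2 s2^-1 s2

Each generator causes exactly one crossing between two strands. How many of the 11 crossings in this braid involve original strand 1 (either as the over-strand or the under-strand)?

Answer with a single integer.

Gen 1: crossing 1x2. Involves strand 1? yes. Count so far: 1
Gen 2: crossing 4x5. Involves strand 1? no. Count so far: 1
Gen 3: crossing 2x1. Involves strand 1? yes. Count so far: 2
Gen 4: crossing 2x3. Involves strand 1? no. Count so far: 2
Gen 5: crossing 3x2. Involves strand 1? no. Count so far: 2
Gen 6: crossing 1x2. Involves strand 1? yes. Count so far: 3
Gen 7: crossing 2x1. Involves strand 1? yes. Count so far: 4
Gen 8: crossing 1x2. Involves strand 1? yes. Count so far: 5
Gen 9: crossing 1x3. Involves strand 1? yes. Count so far: 6
Gen 10: crossing 3x1. Involves strand 1? yes. Count so far: 7
Gen 11: crossing 1x3. Involves strand 1? yes. Count so far: 8

Answer: 8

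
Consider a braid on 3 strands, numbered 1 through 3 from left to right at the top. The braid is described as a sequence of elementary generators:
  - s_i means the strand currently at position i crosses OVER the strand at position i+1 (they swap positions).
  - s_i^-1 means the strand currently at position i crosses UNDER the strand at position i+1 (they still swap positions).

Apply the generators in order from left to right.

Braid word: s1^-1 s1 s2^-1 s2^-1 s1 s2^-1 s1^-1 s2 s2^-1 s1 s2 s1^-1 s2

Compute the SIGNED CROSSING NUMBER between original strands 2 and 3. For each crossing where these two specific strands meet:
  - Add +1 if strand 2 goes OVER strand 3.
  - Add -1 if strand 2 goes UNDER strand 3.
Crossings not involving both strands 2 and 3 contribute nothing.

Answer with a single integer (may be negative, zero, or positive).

Gen 1: crossing 1x2. Both 2&3? no. Sum: 0
Gen 2: crossing 2x1. Both 2&3? no. Sum: 0
Gen 3: 2 under 3. Both 2&3? yes. Contrib: -1. Sum: -1
Gen 4: 3 under 2. Both 2&3? yes. Contrib: +1. Sum: 0
Gen 5: crossing 1x2. Both 2&3? no. Sum: 0
Gen 6: crossing 1x3. Both 2&3? no. Sum: 0
Gen 7: 2 under 3. Both 2&3? yes. Contrib: -1. Sum: -1
Gen 8: crossing 2x1. Both 2&3? no. Sum: -1
Gen 9: crossing 1x2. Both 2&3? no. Sum: -1
Gen 10: 3 over 2. Both 2&3? yes. Contrib: -1. Sum: -2
Gen 11: crossing 3x1. Both 2&3? no. Sum: -2
Gen 12: crossing 2x1. Both 2&3? no. Sum: -2
Gen 13: 2 over 3. Both 2&3? yes. Contrib: +1. Sum: -1

Answer: -1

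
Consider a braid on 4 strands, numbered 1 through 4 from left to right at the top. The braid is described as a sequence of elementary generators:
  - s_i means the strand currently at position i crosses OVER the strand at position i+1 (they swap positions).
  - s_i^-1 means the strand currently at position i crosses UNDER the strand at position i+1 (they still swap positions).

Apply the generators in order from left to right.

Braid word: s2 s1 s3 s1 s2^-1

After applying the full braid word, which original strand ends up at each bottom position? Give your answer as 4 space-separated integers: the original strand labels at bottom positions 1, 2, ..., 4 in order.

Gen 1 (s2): strand 2 crosses over strand 3. Perm now: [1 3 2 4]
Gen 2 (s1): strand 1 crosses over strand 3. Perm now: [3 1 2 4]
Gen 3 (s3): strand 2 crosses over strand 4. Perm now: [3 1 4 2]
Gen 4 (s1): strand 3 crosses over strand 1. Perm now: [1 3 4 2]
Gen 5 (s2^-1): strand 3 crosses under strand 4. Perm now: [1 4 3 2]

Answer: 1 4 3 2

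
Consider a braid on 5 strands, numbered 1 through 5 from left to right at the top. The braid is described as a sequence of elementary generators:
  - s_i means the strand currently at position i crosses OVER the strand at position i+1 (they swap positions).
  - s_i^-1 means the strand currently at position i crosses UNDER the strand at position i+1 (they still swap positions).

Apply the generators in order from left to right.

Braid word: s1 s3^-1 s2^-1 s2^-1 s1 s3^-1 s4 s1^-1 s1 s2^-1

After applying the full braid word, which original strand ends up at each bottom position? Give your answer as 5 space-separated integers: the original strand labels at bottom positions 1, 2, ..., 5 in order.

Gen 1 (s1): strand 1 crosses over strand 2. Perm now: [2 1 3 4 5]
Gen 2 (s3^-1): strand 3 crosses under strand 4. Perm now: [2 1 4 3 5]
Gen 3 (s2^-1): strand 1 crosses under strand 4. Perm now: [2 4 1 3 5]
Gen 4 (s2^-1): strand 4 crosses under strand 1. Perm now: [2 1 4 3 5]
Gen 5 (s1): strand 2 crosses over strand 1. Perm now: [1 2 4 3 5]
Gen 6 (s3^-1): strand 4 crosses under strand 3. Perm now: [1 2 3 4 5]
Gen 7 (s4): strand 4 crosses over strand 5. Perm now: [1 2 3 5 4]
Gen 8 (s1^-1): strand 1 crosses under strand 2. Perm now: [2 1 3 5 4]
Gen 9 (s1): strand 2 crosses over strand 1. Perm now: [1 2 3 5 4]
Gen 10 (s2^-1): strand 2 crosses under strand 3. Perm now: [1 3 2 5 4]

Answer: 1 3 2 5 4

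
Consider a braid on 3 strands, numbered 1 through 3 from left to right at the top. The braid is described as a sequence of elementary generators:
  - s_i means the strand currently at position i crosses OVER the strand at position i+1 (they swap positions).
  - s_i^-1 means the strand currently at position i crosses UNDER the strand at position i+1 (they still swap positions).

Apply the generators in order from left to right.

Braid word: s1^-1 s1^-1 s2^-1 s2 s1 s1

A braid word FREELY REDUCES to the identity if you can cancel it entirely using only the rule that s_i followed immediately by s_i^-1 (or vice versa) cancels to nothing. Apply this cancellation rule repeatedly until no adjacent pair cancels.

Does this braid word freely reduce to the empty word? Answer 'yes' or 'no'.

Answer: yes

Derivation:
Gen 1 (s1^-1): push. Stack: [s1^-1]
Gen 2 (s1^-1): push. Stack: [s1^-1 s1^-1]
Gen 3 (s2^-1): push. Stack: [s1^-1 s1^-1 s2^-1]
Gen 4 (s2): cancels prior s2^-1. Stack: [s1^-1 s1^-1]
Gen 5 (s1): cancels prior s1^-1. Stack: [s1^-1]
Gen 6 (s1): cancels prior s1^-1. Stack: []
Reduced word: (empty)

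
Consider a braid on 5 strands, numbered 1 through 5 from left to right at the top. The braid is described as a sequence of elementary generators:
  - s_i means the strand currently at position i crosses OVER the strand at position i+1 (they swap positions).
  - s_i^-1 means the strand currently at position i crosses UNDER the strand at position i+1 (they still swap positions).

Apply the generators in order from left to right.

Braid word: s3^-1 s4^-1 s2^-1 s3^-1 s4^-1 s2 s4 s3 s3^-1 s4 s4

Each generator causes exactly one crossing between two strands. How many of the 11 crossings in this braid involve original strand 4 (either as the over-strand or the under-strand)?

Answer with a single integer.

Answer: 5

Derivation:
Gen 1: crossing 3x4. Involves strand 4? yes. Count so far: 1
Gen 2: crossing 3x5. Involves strand 4? no. Count so far: 1
Gen 3: crossing 2x4. Involves strand 4? yes. Count so far: 2
Gen 4: crossing 2x5. Involves strand 4? no. Count so far: 2
Gen 5: crossing 2x3. Involves strand 4? no. Count so far: 2
Gen 6: crossing 4x5. Involves strand 4? yes. Count so far: 3
Gen 7: crossing 3x2. Involves strand 4? no. Count so far: 3
Gen 8: crossing 4x2. Involves strand 4? yes. Count so far: 4
Gen 9: crossing 2x4. Involves strand 4? yes. Count so far: 5
Gen 10: crossing 2x3. Involves strand 4? no. Count so far: 5
Gen 11: crossing 3x2. Involves strand 4? no. Count so far: 5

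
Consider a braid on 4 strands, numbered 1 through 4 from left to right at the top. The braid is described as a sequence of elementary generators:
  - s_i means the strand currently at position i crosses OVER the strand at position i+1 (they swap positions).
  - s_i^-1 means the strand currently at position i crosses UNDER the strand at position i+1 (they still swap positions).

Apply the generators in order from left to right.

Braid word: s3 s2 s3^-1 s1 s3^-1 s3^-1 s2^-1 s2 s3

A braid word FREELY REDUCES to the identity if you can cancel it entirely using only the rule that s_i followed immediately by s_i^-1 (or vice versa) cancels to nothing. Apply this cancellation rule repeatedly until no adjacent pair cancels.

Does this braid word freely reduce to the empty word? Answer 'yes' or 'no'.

Gen 1 (s3): push. Stack: [s3]
Gen 2 (s2): push. Stack: [s3 s2]
Gen 3 (s3^-1): push. Stack: [s3 s2 s3^-1]
Gen 4 (s1): push. Stack: [s3 s2 s3^-1 s1]
Gen 5 (s3^-1): push. Stack: [s3 s2 s3^-1 s1 s3^-1]
Gen 6 (s3^-1): push. Stack: [s3 s2 s3^-1 s1 s3^-1 s3^-1]
Gen 7 (s2^-1): push. Stack: [s3 s2 s3^-1 s1 s3^-1 s3^-1 s2^-1]
Gen 8 (s2): cancels prior s2^-1. Stack: [s3 s2 s3^-1 s1 s3^-1 s3^-1]
Gen 9 (s3): cancels prior s3^-1. Stack: [s3 s2 s3^-1 s1 s3^-1]
Reduced word: s3 s2 s3^-1 s1 s3^-1

Answer: no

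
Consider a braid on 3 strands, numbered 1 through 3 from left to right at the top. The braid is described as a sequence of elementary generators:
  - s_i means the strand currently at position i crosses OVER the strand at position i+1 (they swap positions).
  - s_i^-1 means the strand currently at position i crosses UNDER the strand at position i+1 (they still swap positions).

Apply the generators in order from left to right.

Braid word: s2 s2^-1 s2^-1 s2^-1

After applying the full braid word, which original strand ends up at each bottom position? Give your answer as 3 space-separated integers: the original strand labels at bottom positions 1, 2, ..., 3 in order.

Answer: 1 2 3

Derivation:
Gen 1 (s2): strand 2 crosses over strand 3. Perm now: [1 3 2]
Gen 2 (s2^-1): strand 3 crosses under strand 2. Perm now: [1 2 3]
Gen 3 (s2^-1): strand 2 crosses under strand 3. Perm now: [1 3 2]
Gen 4 (s2^-1): strand 3 crosses under strand 2. Perm now: [1 2 3]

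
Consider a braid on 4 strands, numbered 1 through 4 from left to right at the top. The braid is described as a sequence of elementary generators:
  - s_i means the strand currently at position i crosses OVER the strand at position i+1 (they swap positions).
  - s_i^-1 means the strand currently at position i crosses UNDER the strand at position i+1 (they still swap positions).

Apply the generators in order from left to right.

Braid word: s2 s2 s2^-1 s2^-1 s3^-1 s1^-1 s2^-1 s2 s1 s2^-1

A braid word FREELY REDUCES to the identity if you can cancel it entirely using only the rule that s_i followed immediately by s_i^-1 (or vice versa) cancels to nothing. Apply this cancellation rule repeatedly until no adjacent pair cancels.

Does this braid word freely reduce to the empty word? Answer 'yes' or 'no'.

Gen 1 (s2): push. Stack: [s2]
Gen 2 (s2): push. Stack: [s2 s2]
Gen 3 (s2^-1): cancels prior s2. Stack: [s2]
Gen 4 (s2^-1): cancels prior s2. Stack: []
Gen 5 (s3^-1): push. Stack: [s3^-1]
Gen 6 (s1^-1): push. Stack: [s3^-1 s1^-1]
Gen 7 (s2^-1): push. Stack: [s3^-1 s1^-1 s2^-1]
Gen 8 (s2): cancels prior s2^-1. Stack: [s3^-1 s1^-1]
Gen 9 (s1): cancels prior s1^-1. Stack: [s3^-1]
Gen 10 (s2^-1): push. Stack: [s3^-1 s2^-1]
Reduced word: s3^-1 s2^-1

Answer: no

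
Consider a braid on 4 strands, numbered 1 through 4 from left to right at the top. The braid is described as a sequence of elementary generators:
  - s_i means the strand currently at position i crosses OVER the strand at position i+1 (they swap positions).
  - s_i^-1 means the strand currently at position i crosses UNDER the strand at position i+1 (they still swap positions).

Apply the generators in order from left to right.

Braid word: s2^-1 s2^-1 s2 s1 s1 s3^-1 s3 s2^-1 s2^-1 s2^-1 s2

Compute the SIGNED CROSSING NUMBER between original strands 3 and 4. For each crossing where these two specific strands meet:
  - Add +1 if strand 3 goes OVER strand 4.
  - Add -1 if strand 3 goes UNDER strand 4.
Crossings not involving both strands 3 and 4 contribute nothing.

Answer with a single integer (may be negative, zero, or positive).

Gen 1: crossing 2x3. Both 3&4? no. Sum: 0
Gen 2: crossing 3x2. Both 3&4? no. Sum: 0
Gen 3: crossing 2x3. Both 3&4? no. Sum: 0
Gen 4: crossing 1x3. Both 3&4? no. Sum: 0
Gen 5: crossing 3x1. Both 3&4? no. Sum: 0
Gen 6: crossing 2x4. Both 3&4? no. Sum: 0
Gen 7: crossing 4x2. Both 3&4? no. Sum: 0
Gen 8: crossing 3x2. Both 3&4? no. Sum: 0
Gen 9: crossing 2x3. Both 3&4? no. Sum: 0
Gen 10: crossing 3x2. Both 3&4? no. Sum: 0
Gen 11: crossing 2x3. Both 3&4? no. Sum: 0

Answer: 0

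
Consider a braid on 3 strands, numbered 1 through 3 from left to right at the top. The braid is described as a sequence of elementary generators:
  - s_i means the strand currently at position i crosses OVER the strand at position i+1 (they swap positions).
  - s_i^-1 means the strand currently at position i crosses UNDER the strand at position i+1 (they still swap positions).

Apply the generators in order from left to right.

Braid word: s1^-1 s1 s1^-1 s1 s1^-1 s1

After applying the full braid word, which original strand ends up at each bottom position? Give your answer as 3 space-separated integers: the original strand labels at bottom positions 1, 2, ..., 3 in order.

Gen 1 (s1^-1): strand 1 crosses under strand 2. Perm now: [2 1 3]
Gen 2 (s1): strand 2 crosses over strand 1. Perm now: [1 2 3]
Gen 3 (s1^-1): strand 1 crosses under strand 2. Perm now: [2 1 3]
Gen 4 (s1): strand 2 crosses over strand 1. Perm now: [1 2 3]
Gen 5 (s1^-1): strand 1 crosses under strand 2. Perm now: [2 1 3]
Gen 6 (s1): strand 2 crosses over strand 1. Perm now: [1 2 3]

Answer: 1 2 3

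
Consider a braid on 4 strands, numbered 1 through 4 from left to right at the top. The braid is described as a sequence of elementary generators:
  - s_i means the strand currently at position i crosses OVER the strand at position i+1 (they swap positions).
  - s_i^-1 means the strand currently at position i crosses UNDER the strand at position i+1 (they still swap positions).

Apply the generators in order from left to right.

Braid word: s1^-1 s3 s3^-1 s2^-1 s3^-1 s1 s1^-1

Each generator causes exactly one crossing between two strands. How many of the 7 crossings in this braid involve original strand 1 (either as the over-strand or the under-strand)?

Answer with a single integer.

Answer: 3

Derivation:
Gen 1: crossing 1x2. Involves strand 1? yes. Count so far: 1
Gen 2: crossing 3x4. Involves strand 1? no. Count so far: 1
Gen 3: crossing 4x3. Involves strand 1? no. Count so far: 1
Gen 4: crossing 1x3. Involves strand 1? yes. Count so far: 2
Gen 5: crossing 1x4. Involves strand 1? yes. Count so far: 3
Gen 6: crossing 2x3. Involves strand 1? no. Count so far: 3
Gen 7: crossing 3x2. Involves strand 1? no. Count so far: 3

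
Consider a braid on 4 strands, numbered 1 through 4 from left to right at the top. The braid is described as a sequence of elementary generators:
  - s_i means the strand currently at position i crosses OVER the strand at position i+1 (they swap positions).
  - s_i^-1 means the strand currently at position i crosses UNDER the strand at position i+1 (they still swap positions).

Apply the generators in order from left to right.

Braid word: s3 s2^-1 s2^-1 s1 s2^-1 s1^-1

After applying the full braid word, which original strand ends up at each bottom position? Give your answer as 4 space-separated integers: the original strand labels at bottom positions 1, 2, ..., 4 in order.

Answer: 4 2 1 3

Derivation:
Gen 1 (s3): strand 3 crosses over strand 4. Perm now: [1 2 4 3]
Gen 2 (s2^-1): strand 2 crosses under strand 4. Perm now: [1 4 2 3]
Gen 3 (s2^-1): strand 4 crosses under strand 2. Perm now: [1 2 4 3]
Gen 4 (s1): strand 1 crosses over strand 2. Perm now: [2 1 4 3]
Gen 5 (s2^-1): strand 1 crosses under strand 4. Perm now: [2 4 1 3]
Gen 6 (s1^-1): strand 2 crosses under strand 4. Perm now: [4 2 1 3]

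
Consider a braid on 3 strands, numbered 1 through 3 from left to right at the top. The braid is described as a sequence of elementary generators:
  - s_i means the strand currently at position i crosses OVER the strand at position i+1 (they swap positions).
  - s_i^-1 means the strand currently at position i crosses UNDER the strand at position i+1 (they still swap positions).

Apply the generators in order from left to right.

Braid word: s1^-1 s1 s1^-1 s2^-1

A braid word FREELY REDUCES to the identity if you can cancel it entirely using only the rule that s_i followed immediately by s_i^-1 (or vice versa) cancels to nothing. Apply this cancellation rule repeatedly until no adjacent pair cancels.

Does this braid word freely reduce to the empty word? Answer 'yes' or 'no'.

Answer: no

Derivation:
Gen 1 (s1^-1): push. Stack: [s1^-1]
Gen 2 (s1): cancels prior s1^-1. Stack: []
Gen 3 (s1^-1): push. Stack: [s1^-1]
Gen 4 (s2^-1): push. Stack: [s1^-1 s2^-1]
Reduced word: s1^-1 s2^-1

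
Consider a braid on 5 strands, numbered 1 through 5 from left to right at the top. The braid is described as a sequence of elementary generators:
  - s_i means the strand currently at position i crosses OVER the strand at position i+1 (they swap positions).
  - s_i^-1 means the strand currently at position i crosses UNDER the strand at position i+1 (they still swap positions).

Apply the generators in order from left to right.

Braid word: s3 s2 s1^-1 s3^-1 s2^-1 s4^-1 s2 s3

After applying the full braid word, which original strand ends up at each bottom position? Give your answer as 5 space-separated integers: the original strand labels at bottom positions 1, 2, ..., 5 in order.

Answer: 4 1 5 3 2

Derivation:
Gen 1 (s3): strand 3 crosses over strand 4. Perm now: [1 2 4 3 5]
Gen 2 (s2): strand 2 crosses over strand 4. Perm now: [1 4 2 3 5]
Gen 3 (s1^-1): strand 1 crosses under strand 4. Perm now: [4 1 2 3 5]
Gen 4 (s3^-1): strand 2 crosses under strand 3. Perm now: [4 1 3 2 5]
Gen 5 (s2^-1): strand 1 crosses under strand 3. Perm now: [4 3 1 2 5]
Gen 6 (s4^-1): strand 2 crosses under strand 5. Perm now: [4 3 1 5 2]
Gen 7 (s2): strand 3 crosses over strand 1. Perm now: [4 1 3 5 2]
Gen 8 (s3): strand 3 crosses over strand 5. Perm now: [4 1 5 3 2]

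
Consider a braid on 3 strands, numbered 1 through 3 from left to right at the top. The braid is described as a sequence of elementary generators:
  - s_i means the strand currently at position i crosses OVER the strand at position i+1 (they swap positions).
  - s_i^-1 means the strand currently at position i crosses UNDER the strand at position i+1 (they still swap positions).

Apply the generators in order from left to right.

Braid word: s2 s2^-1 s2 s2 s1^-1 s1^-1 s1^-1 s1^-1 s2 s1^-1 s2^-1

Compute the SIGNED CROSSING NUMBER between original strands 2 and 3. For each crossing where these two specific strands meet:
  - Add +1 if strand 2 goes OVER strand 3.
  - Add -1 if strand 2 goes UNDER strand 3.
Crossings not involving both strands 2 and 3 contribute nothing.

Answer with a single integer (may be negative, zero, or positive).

Gen 1: 2 over 3. Both 2&3? yes. Contrib: +1. Sum: 1
Gen 2: 3 under 2. Both 2&3? yes. Contrib: +1. Sum: 2
Gen 3: 2 over 3. Both 2&3? yes. Contrib: +1. Sum: 3
Gen 4: 3 over 2. Both 2&3? yes. Contrib: -1. Sum: 2
Gen 5: crossing 1x2. Both 2&3? no. Sum: 2
Gen 6: crossing 2x1. Both 2&3? no. Sum: 2
Gen 7: crossing 1x2. Both 2&3? no. Sum: 2
Gen 8: crossing 2x1. Both 2&3? no. Sum: 2
Gen 9: 2 over 3. Both 2&3? yes. Contrib: +1. Sum: 3
Gen 10: crossing 1x3. Both 2&3? no. Sum: 3
Gen 11: crossing 1x2. Both 2&3? no. Sum: 3

Answer: 3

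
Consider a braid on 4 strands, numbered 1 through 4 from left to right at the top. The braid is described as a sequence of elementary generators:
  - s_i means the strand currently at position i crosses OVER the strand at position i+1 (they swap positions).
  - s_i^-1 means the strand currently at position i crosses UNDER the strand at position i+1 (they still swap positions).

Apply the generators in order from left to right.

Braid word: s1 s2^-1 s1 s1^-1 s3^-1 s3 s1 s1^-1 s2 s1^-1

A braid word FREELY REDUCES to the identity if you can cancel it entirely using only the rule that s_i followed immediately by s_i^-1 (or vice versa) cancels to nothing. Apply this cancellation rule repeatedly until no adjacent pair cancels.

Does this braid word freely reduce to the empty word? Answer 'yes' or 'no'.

Answer: yes

Derivation:
Gen 1 (s1): push. Stack: [s1]
Gen 2 (s2^-1): push. Stack: [s1 s2^-1]
Gen 3 (s1): push. Stack: [s1 s2^-1 s1]
Gen 4 (s1^-1): cancels prior s1. Stack: [s1 s2^-1]
Gen 5 (s3^-1): push. Stack: [s1 s2^-1 s3^-1]
Gen 6 (s3): cancels prior s3^-1. Stack: [s1 s2^-1]
Gen 7 (s1): push. Stack: [s1 s2^-1 s1]
Gen 8 (s1^-1): cancels prior s1. Stack: [s1 s2^-1]
Gen 9 (s2): cancels prior s2^-1. Stack: [s1]
Gen 10 (s1^-1): cancels prior s1. Stack: []
Reduced word: (empty)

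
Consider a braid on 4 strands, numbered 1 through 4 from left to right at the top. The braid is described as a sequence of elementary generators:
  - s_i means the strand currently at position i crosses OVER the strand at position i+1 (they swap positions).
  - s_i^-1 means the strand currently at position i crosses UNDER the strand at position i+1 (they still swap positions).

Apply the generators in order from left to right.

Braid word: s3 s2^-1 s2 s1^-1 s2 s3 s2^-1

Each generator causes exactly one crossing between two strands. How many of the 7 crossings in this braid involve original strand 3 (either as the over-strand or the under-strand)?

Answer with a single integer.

Answer: 3

Derivation:
Gen 1: crossing 3x4. Involves strand 3? yes. Count so far: 1
Gen 2: crossing 2x4. Involves strand 3? no. Count so far: 1
Gen 3: crossing 4x2. Involves strand 3? no. Count so far: 1
Gen 4: crossing 1x2. Involves strand 3? no. Count so far: 1
Gen 5: crossing 1x4. Involves strand 3? no. Count so far: 1
Gen 6: crossing 1x3. Involves strand 3? yes. Count so far: 2
Gen 7: crossing 4x3. Involves strand 3? yes. Count so far: 3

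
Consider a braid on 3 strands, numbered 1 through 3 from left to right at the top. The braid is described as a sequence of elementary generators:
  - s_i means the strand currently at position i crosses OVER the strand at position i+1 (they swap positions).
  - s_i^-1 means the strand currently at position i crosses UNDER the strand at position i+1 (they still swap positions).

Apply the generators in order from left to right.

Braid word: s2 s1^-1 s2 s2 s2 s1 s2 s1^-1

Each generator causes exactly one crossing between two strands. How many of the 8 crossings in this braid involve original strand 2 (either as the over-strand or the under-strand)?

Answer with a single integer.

Answer: 6

Derivation:
Gen 1: crossing 2x3. Involves strand 2? yes. Count so far: 1
Gen 2: crossing 1x3. Involves strand 2? no. Count so far: 1
Gen 3: crossing 1x2. Involves strand 2? yes. Count so far: 2
Gen 4: crossing 2x1. Involves strand 2? yes. Count so far: 3
Gen 5: crossing 1x2. Involves strand 2? yes. Count so far: 4
Gen 6: crossing 3x2. Involves strand 2? yes. Count so far: 5
Gen 7: crossing 3x1. Involves strand 2? no. Count so far: 5
Gen 8: crossing 2x1. Involves strand 2? yes. Count so far: 6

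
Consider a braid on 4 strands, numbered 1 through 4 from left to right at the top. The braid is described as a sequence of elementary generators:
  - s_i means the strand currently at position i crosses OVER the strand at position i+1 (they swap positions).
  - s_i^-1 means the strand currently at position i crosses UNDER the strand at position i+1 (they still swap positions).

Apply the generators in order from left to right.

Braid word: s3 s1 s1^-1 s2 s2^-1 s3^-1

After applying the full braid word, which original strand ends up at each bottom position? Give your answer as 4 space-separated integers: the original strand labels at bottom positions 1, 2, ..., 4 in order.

Gen 1 (s3): strand 3 crosses over strand 4. Perm now: [1 2 4 3]
Gen 2 (s1): strand 1 crosses over strand 2. Perm now: [2 1 4 3]
Gen 3 (s1^-1): strand 2 crosses under strand 1. Perm now: [1 2 4 3]
Gen 4 (s2): strand 2 crosses over strand 4. Perm now: [1 4 2 3]
Gen 5 (s2^-1): strand 4 crosses under strand 2. Perm now: [1 2 4 3]
Gen 6 (s3^-1): strand 4 crosses under strand 3. Perm now: [1 2 3 4]

Answer: 1 2 3 4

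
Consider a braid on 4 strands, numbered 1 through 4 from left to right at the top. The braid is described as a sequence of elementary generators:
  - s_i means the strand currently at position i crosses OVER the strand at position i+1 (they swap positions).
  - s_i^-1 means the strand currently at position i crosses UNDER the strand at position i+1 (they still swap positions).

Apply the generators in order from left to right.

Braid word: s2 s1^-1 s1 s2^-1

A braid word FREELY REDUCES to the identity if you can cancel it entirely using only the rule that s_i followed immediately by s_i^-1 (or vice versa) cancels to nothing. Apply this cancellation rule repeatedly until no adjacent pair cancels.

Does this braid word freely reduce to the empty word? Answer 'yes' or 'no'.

Answer: yes

Derivation:
Gen 1 (s2): push. Stack: [s2]
Gen 2 (s1^-1): push. Stack: [s2 s1^-1]
Gen 3 (s1): cancels prior s1^-1. Stack: [s2]
Gen 4 (s2^-1): cancels prior s2. Stack: []
Reduced word: (empty)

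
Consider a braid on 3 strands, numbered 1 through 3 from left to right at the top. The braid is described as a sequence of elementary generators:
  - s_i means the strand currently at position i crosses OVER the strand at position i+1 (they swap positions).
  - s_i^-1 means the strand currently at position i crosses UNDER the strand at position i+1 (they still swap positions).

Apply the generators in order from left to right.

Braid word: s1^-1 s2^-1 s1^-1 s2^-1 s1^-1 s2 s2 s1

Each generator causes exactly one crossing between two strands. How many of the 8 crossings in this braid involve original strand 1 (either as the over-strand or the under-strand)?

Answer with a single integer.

Gen 1: crossing 1x2. Involves strand 1? yes. Count so far: 1
Gen 2: crossing 1x3. Involves strand 1? yes. Count so far: 2
Gen 3: crossing 2x3. Involves strand 1? no. Count so far: 2
Gen 4: crossing 2x1. Involves strand 1? yes. Count so far: 3
Gen 5: crossing 3x1. Involves strand 1? yes. Count so far: 4
Gen 6: crossing 3x2. Involves strand 1? no. Count so far: 4
Gen 7: crossing 2x3. Involves strand 1? no. Count so far: 4
Gen 8: crossing 1x3. Involves strand 1? yes. Count so far: 5

Answer: 5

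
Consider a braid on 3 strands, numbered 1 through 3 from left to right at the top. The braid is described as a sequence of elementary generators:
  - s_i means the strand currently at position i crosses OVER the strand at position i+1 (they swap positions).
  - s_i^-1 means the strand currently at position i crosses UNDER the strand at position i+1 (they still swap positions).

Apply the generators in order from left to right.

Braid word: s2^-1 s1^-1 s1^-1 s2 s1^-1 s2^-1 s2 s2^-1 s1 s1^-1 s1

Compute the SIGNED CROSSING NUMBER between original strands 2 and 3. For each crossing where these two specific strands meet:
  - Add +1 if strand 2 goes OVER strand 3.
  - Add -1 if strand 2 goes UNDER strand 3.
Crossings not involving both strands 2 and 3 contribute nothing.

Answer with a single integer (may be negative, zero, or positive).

Gen 1: 2 under 3. Both 2&3? yes. Contrib: -1. Sum: -1
Gen 2: crossing 1x3. Both 2&3? no. Sum: -1
Gen 3: crossing 3x1. Both 2&3? no. Sum: -1
Gen 4: 3 over 2. Both 2&3? yes. Contrib: -1. Sum: -2
Gen 5: crossing 1x2. Both 2&3? no. Sum: -2
Gen 6: crossing 1x3. Both 2&3? no. Sum: -2
Gen 7: crossing 3x1. Both 2&3? no. Sum: -2
Gen 8: crossing 1x3. Both 2&3? no. Sum: -2
Gen 9: 2 over 3. Both 2&3? yes. Contrib: +1. Sum: -1
Gen 10: 3 under 2. Both 2&3? yes. Contrib: +1. Sum: 0
Gen 11: 2 over 3. Both 2&3? yes. Contrib: +1. Sum: 1

Answer: 1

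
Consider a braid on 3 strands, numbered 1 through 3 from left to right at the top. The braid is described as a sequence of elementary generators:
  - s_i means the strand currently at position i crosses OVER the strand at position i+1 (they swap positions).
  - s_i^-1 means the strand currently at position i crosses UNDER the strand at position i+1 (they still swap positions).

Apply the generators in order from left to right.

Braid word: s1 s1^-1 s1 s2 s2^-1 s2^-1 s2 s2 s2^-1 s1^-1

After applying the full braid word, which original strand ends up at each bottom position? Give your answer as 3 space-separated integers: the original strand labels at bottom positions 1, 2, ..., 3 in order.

Gen 1 (s1): strand 1 crosses over strand 2. Perm now: [2 1 3]
Gen 2 (s1^-1): strand 2 crosses under strand 1. Perm now: [1 2 3]
Gen 3 (s1): strand 1 crosses over strand 2. Perm now: [2 1 3]
Gen 4 (s2): strand 1 crosses over strand 3. Perm now: [2 3 1]
Gen 5 (s2^-1): strand 3 crosses under strand 1. Perm now: [2 1 3]
Gen 6 (s2^-1): strand 1 crosses under strand 3. Perm now: [2 3 1]
Gen 7 (s2): strand 3 crosses over strand 1. Perm now: [2 1 3]
Gen 8 (s2): strand 1 crosses over strand 3. Perm now: [2 3 1]
Gen 9 (s2^-1): strand 3 crosses under strand 1. Perm now: [2 1 3]
Gen 10 (s1^-1): strand 2 crosses under strand 1. Perm now: [1 2 3]

Answer: 1 2 3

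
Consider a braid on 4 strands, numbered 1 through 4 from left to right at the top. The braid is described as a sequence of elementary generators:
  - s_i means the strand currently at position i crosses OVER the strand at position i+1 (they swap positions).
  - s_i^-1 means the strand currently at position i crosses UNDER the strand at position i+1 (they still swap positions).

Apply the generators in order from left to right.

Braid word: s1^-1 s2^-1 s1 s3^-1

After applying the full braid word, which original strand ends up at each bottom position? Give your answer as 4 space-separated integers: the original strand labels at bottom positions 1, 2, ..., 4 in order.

Gen 1 (s1^-1): strand 1 crosses under strand 2. Perm now: [2 1 3 4]
Gen 2 (s2^-1): strand 1 crosses under strand 3. Perm now: [2 3 1 4]
Gen 3 (s1): strand 2 crosses over strand 3. Perm now: [3 2 1 4]
Gen 4 (s3^-1): strand 1 crosses under strand 4. Perm now: [3 2 4 1]

Answer: 3 2 4 1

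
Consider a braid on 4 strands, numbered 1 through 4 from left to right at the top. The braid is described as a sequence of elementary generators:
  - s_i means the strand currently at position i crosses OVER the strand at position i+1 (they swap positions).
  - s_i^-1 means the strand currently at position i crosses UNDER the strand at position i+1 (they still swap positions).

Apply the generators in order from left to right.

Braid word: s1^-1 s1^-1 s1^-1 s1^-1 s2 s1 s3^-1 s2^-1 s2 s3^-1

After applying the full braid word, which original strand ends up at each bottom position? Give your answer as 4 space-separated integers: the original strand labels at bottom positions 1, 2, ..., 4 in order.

Answer: 3 1 2 4

Derivation:
Gen 1 (s1^-1): strand 1 crosses under strand 2. Perm now: [2 1 3 4]
Gen 2 (s1^-1): strand 2 crosses under strand 1. Perm now: [1 2 3 4]
Gen 3 (s1^-1): strand 1 crosses under strand 2. Perm now: [2 1 3 4]
Gen 4 (s1^-1): strand 2 crosses under strand 1. Perm now: [1 2 3 4]
Gen 5 (s2): strand 2 crosses over strand 3. Perm now: [1 3 2 4]
Gen 6 (s1): strand 1 crosses over strand 3. Perm now: [3 1 2 4]
Gen 7 (s3^-1): strand 2 crosses under strand 4. Perm now: [3 1 4 2]
Gen 8 (s2^-1): strand 1 crosses under strand 4. Perm now: [3 4 1 2]
Gen 9 (s2): strand 4 crosses over strand 1. Perm now: [3 1 4 2]
Gen 10 (s3^-1): strand 4 crosses under strand 2. Perm now: [3 1 2 4]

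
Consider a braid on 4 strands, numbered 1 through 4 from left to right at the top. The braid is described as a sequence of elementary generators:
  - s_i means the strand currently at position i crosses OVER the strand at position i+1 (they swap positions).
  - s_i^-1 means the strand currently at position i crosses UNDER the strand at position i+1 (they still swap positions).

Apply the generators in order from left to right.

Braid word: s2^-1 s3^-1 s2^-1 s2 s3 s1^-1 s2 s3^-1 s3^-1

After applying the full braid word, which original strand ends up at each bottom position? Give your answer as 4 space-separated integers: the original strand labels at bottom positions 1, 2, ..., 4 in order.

Answer: 3 2 1 4

Derivation:
Gen 1 (s2^-1): strand 2 crosses under strand 3. Perm now: [1 3 2 4]
Gen 2 (s3^-1): strand 2 crosses under strand 4. Perm now: [1 3 4 2]
Gen 3 (s2^-1): strand 3 crosses under strand 4. Perm now: [1 4 3 2]
Gen 4 (s2): strand 4 crosses over strand 3. Perm now: [1 3 4 2]
Gen 5 (s3): strand 4 crosses over strand 2. Perm now: [1 3 2 4]
Gen 6 (s1^-1): strand 1 crosses under strand 3. Perm now: [3 1 2 4]
Gen 7 (s2): strand 1 crosses over strand 2. Perm now: [3 2 1 4]
Gen 8 (s3^-1): strand 1 crosses under strand 4. Perm now: [3 2 4 1]
Gen 9 (s3^-1): strand 4 crosses under strand 1. Perm now: [3 2 1 4]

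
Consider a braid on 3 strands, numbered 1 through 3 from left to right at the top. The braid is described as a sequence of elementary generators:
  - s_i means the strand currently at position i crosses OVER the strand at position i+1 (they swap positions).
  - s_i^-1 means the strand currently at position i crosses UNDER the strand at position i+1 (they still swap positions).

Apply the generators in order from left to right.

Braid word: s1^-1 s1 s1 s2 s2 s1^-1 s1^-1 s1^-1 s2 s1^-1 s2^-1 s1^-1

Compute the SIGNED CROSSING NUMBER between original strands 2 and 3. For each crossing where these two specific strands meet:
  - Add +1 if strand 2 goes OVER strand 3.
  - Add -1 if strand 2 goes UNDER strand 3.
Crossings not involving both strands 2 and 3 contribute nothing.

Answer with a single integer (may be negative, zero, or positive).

Answer: 2

Derivation:
Gen 1: crossing 1x2. Both 2&3? no. Sum: 0
Gen 2: crossing 2x1. Both 2&3? no. Sum: 0
Gen 3: crossing 1x2. Both 2&3? no. Sum: 0
Gen 4: crossing 1x3. Both 2&3? no. Sum: 0
Gen 5: crossing 3x1. Both 2&3? no. Sum: 0
Gen 6: crossing 2x1. Both 2&3? no. Sum: 0
Gen 7: crossing 1x2. Both 2&3? no. Sum: 0
Gen 8: crossing 2x1. Both 2&3? no. Sum: 0
Gen 9: 2 over 3. Both 2&3? yes. Contrib: +1. Sum: 1
Gen 10: crossing 1x3. Both 2&3? no. Sum: 1
Gen 11: crossing 1x2. Both 2&3? no. Sum: 1
Gen 12: 3 under 2. Both 2&3? yes. Contrib: +1. Sum: 2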